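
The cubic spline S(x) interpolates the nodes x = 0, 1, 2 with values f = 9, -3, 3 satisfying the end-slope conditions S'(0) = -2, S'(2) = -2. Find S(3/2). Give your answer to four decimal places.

Write m_i for S''(x_i). With h_i = 1, 1 and divided differences Δ_i = -12, 6, the continuity of S' gives the tridiagonal system
  1·m_0 + 4·m_1 + 1·m_2 = 6(Δ_1 - Δ_0) = 108
Clamped end conditions give two more equations: 2h_0·m_0 + h_0·m_1 = 6(Δ_0 - S'(0)) = -60 and h_1·m_1 + 2h_1·m_2 = 6(S'(2) - Δ_1) = -48.
Hence m_0 = -57, m_1 = 54, m_2 = -51.
On [1, 2], S(x) = -3 - 7/2·(x - 1) + 27·(x - 1)² - 35/2·(x - 1)³.
With (x - 1) = 1/2: S(3/2) = -3/16.

-0.1875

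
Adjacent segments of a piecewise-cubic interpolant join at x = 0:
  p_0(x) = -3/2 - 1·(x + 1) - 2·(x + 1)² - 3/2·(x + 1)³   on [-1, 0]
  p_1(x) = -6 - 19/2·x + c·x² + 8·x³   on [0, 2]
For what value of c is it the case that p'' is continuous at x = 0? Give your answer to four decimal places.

-6.5000

p_0''(x) = -4 - 9·(x + 1), so p_0''(0) = -13. On the right, p_1''(0) = 2c, so c = -13/2.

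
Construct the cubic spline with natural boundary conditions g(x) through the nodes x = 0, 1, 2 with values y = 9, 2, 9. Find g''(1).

21

Let M_i = g''(x_i). Step sizes h_i = 1, 1; slopes of the chords Δ_i = (y_(i+1) - y_i)/h_i = -7, 7.
  1·M_0 + 4·M_1 + 1·M_2 = 6(Δ_1 - Δ_0) = 84
Natural end conditions: M_0 = M_2 = 0.
Solving the tridiagonal system: M_0 = 0, M_1 = 21, M_2 = 0.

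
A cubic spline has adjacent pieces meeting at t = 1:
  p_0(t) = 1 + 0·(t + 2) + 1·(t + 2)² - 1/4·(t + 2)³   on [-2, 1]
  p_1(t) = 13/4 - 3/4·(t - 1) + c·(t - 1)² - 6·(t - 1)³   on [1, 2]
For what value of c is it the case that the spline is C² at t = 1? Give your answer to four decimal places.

p_0''(t) = 2 - 3/2·(t + 2), so p_0''(1) = -5/2. On the right, p_1''(1) = 2c, so c = -5/4.

-1.2500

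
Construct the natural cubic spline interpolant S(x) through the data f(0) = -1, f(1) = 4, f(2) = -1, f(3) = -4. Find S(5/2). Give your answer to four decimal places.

Write M_i for S''(x_i). With h_i = 1, 1, 1 and divided differences Δ_i = 5, -5, -3, the continuity of S' gives the tridiagonal system
  1·M_0 + 4·M_1 + 1·M_2 = 6(Δ_1 - Δ_0) = -60
  1·M_1 + 4·M_2 + 1·M_3 = 6(Δ_2 - Δ_1) = 12
Natural end conditions: M_0 = M_3 = 0.
Hence M_0 = 0, M_1 = -84/5, M_2 = 36/5, M_3 = 0.
On [2, 3], S(x) = -1 - 27/5·(x - 2) + 18/5·(x - 2)² - 6/5·(x - 2)³.
With (x - 2) = 1/2: S(5/2) = -59/20.

-2.9500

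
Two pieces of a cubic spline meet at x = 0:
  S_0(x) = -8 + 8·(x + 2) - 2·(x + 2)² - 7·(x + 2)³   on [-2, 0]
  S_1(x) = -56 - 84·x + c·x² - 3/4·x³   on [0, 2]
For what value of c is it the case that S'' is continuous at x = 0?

-44

S_0''(x) = -4 - 42·(x + 2), so S_0''(0) = -88. On the right, S_1''(0) = 2c, so c = -44.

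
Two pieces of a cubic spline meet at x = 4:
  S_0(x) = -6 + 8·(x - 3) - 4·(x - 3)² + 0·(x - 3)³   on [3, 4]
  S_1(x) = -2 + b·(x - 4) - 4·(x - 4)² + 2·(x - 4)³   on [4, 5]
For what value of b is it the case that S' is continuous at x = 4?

S_0'(x) = 8 - 8·(x - 3) + 0·(x - 3)², so S_0'(4) = 0. On the right, S_1'(4) = b, so b = 0.

0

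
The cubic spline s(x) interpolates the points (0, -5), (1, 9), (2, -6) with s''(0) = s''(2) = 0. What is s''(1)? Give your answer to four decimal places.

Write m_i for s''(x_i). With h_i = 1, 1 and divided differences Δ_i = 14, -15, the continuity of s' gives the tridiagonal system
  1·m_0 + 4·m_1 + 1·m_2 = 6(Δ_1 - Δ_0) = -174
Natural end conditions: m_0 = m_2 = 0.
Solving the tridiagonal system: m_0 = 0, m_1 = -87/2, m_2 = 0.

-43.5000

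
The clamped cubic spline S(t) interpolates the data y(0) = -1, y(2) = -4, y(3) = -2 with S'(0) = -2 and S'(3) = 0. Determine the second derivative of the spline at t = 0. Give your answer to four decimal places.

Put m_i = S'' at the i-th knot. Here h = (2, 1) and Δ = (-3/2, 2), so the interior equations h_(i-1)·m_(i-1) + 2(h_(i-1)+h_i)·m_i + h_i·m_(i+1) = 6(Δ_i − Δ_(i-1)) read
  2·m_0 + 6·m_1 + 1·m_2 = 6(Δ_1 - Δ_0) = 21
Clamped end conditions give two more equations: 2h_0·m_0 + h_0·m_1 = 6(Δ_0 - S'(0)) = 3 and h_1·m_1 + 2h_1·m_2 = 6(S'(3) - Δ_1) = -12.
Solving: m_0 = -25/12, m_1 = 17/3, m_2 = -53/6.

-2.0833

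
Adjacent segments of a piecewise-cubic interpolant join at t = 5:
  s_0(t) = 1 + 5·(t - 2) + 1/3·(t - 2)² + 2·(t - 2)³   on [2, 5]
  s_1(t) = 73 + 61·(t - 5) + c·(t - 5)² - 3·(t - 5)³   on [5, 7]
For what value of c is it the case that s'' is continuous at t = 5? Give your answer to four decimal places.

s_0''(t) = 2/3 + 12·(t - 2), so s_0''(5) = 110/3. On the right, s_1''(5) = 2c, so c = 55/3.

18.3333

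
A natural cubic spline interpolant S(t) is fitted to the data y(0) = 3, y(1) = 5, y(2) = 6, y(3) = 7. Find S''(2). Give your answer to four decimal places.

0.4000

Write m_i for S''(x_i). With h_i = 1, 1, 1 and divided differences Δ_i = 2, 1, 1, the continuity of S' gives the tridiagonal system
  1·m_0 + 4·m_1 + 1·m_2 = 6(Δ_1 - Δ_0) = -6
  1·m_1 + 4·m_2 + 1·m_3 = 6(Δ_2 - Δ_1) = 0
Natural end conditions: m_0 = m_3 = 0.
Forward elimination and back-substitution give m_0 = 0, m_1 = -8/5, m_2 = 2/5, m_3 = 0.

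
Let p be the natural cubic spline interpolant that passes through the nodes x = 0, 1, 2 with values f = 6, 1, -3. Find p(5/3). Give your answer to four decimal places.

With M_i denoting the second derivative at x_i, h_i = 1, 1, and Δ_i = (y_(i+1) − y_i)/h_i = -5, -4:
  1·M_0 + 4·M_1 + 1·M_2 = 6(Δ_1 - Δ_0) = 6
Natural end conditions: M_0 = M_2 = 0.
Hence M_0 = 0, M_1 = 3/2, M_2 = 0.
On [1, 2], p(x) = 1 - 9/2·(x - 1) + 3/4·(x - 1)² - 1/4·(x - 1)³.
With (x - 1) = 2/3: p(5/3) = -47/27.

-1.7407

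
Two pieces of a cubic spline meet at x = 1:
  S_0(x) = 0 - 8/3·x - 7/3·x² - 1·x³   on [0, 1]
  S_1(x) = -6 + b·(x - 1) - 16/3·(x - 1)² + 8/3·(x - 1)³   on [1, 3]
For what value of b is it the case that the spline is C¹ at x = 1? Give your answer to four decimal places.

-10.3333

S_0'(x) = -8/3 - 14/3·x - 3·x², so S_0'(1) = -31/3. On the right, S_1'(1) = b, so b = -31/3.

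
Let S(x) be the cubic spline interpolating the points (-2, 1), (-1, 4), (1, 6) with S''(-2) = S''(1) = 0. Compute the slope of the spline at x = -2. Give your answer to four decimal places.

3.3333

Write σ_i for S''(x_i). With h_i = 1, 2 and divided differences Δ_i = 3, 1, the continuity of S' gives the tridiagonal system
  1·σ_0 + 6·σ_1 + 2·σ_2 = 6(Δ_1 - Δ_0) = -12
Natural end conditions: σ_0 = σ_2 = 0.
Solving the tridiagonal system: σ_0 = 0, σ_1 = -2, σ_2 = 0.
On [-2, -1], S'(x) = b_0 + 2c_0·(x + 2) + 3d_0·(x + 2)² with b_0 = Δ_0 - h_0(2σ_0 + σ_1)/6 = 10/3, c_0 = σ_0/2 = 0, d_0 = (σ_1 - σ_0)/(6h_0) = -1/3. So S'(-2) = 10/3.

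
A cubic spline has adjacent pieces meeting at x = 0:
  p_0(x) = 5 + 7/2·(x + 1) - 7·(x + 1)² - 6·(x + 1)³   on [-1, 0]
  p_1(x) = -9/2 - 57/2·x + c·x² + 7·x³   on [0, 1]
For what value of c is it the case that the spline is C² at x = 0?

p_0''(x) = -14 - 36·(x + 1), so p_0''(0) = -50. On the right, p_1''(0) = 2c, so c = -25.

-25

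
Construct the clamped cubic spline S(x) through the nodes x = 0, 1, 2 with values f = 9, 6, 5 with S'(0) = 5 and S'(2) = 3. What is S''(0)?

Let m_i = S''(x_i). Step sizes h_i = 1, 1; slopes of the chords Δ_i = (y_(i+1) - y_i)/h_i = -3, -1.
  1·m_0 + 4·m_1 + 1·m_2 = 6(Δ_1 - Δ_0) = 12
Clamped end conditions give two more equations: 2h_0·m_0 + h_0·m_1 = 6(Δ_0 - S'(0)) = -48 and h_1·m_1 + 2h_1·m_2 = 6(S'(2) - Δ_1) = 24.
Solving the tridiagonal system: m_0 = -28, m_1 = 8, m_2 = 8.

-28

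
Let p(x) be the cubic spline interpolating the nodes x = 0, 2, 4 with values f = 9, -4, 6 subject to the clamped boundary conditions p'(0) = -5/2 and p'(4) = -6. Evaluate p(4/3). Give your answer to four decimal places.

Put M_i = p'' at the i-th knot. Here h = (2, 2) and Δ = (-13/2, 5), so the interior equations h_(i-1)·M_(i-1) + 2(h_(i-1)+h_i)·M_i + h_i·M_(i+1) = 6(Δ_i − Δ_(i-1)) read
  2·M_0 + 8·M_1 + 2·M_2 = 6(Δ_1 - Δ_0) = 69
Clamped end conditions give two more equations: 2h_0·M_0 + h_0·M_1 = 6(Δ_0 - p'(0)) = -24 and h_1·M_1 + 2h_1·M_2 = 6(p'(4) - Δ_1) = -66.
Forward elimination and back-substitution give M_0 = -31/2, M_1 = 19, M_2 = -26.
On [0, 2], p(x) = 9 - 5/2·x - 31/4·x² + 23/8·x³.
With x = 4/3: p(4/3) = -35/27.

-1.2963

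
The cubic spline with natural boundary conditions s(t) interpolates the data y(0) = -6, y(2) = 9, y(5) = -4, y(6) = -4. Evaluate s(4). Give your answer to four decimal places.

0.6761

Let M_i = s''(x_i). Step sizes h_i = 2, 3, 1; slopes of the chords Δ_i = (y_(i+1) - y_i)/h_i = 15/2, -13/3, 0.
  2·M_0 + 10·M_1 + 3·M_2 = 6(Δ_1 - Δ_0) = -71
  3·M_1 + 8·M_2 + 1·M_3 = 6(Δ_2 - Δ_1) = 26
Natural end conditions: M_0 = M_3 = 0.
Forward elimination and back-substitution give M_0 = 0, M_1 = -646/71, M_2 = 473/71, M_3 = 0.
On [2, 5], s(t) = 9 + 611/426·(t - 2) - 323/71·(t - 2)² + 373/426·(t - 2)³.
With (t - 2) = 2: s(4) = 48/71.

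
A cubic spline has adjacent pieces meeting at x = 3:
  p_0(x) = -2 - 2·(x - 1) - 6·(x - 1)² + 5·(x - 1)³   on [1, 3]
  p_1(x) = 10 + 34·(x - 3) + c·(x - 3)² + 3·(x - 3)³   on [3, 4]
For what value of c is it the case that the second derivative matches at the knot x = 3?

24

p_0''(x) = -12 + 30·(x - 1), so p_0''(3) = 48. On the right, p_1''(3) = 2c, so c = 24.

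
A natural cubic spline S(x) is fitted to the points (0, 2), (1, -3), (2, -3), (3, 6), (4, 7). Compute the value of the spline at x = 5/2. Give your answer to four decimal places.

1.4665

With M_i denoting the second derivative at x_i, h_i = 1, 1, 1, 1, and Δ_i = (y_(i+1) − y_i)/h_i = -5, 0, 9, 1:
  1·M_0 + 4·M_1 + 1·M_2 = 6(Δ_1 - Δ_0) = 30
  1·M_1 + 4·M_2 + 1·M_3 = 6(Δ_2 - Δ_1) = 54
  1·M_2 + 4·M_3 + 1·M_4 = 6(Δ_3 - Δ_2) = -48
Natural end conditions: M_0 = M_4 = 0.
Solving: M_0 = 0, M_1 = 93/28, M_2 = 117/7, M_3 = -453/28, M_4 = 0.
On [2, 3], S(x) = -3 + 49/8·(x - 2) + 117/14·(x - 2)² - 307/56·(x - 2)³.
With (x - 2) = 1/2: S(5/2) = 657/448.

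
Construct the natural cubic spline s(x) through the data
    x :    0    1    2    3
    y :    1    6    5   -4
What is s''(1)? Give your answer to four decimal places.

Put σ_i = s'' at the i-th knot. Here h = (1, 1, 1) and Δ = (5, -1, -9), so the interior equations h_(i-1)·σ_(i-1) + 2(h_(i-1)+h_i)·σ_i + h_i·σ_(i+1) = 6(Δ_i − Δ_(i-1)) read
  1·σ_0 + 4·σ_1 + 1·σ_2 = 6(Δ_1 - Δ_0) = -36
  1·σ_1 + 4·σ_2 + 1·σ_3 = 6(Δ_2 - Δ_1) = -48
Natural end conditions: σ_0 = σ_3 = 0.
Forward elimination and back-substitution give σ_0 = 0, σ_1 = -32/5, σ_2 = -52/5, σ_3 = 0.

-6.4000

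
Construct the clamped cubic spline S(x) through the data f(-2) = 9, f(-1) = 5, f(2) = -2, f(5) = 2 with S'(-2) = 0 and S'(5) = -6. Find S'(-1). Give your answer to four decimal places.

-5.6452

Let σ_i = S''(x_i). Step sizes h_i = 1, 3, 3; slopes of the chords Δ_i = (y_(i+1) - y_i)/h_i = -4, -7/3, 4/3.
  1·σ_0 + 8·σ_1 + 3·σ_2 = 6(Δ_1 - Δ_0) = 10
  3·σ_1 + 12·σ_2 + 3·σ_3 = 6(Δ_2 - Δ_1) = 22
Clamped end conditions give two more equations: 2h_0·σ_0 + h_0·σ_1 = 6(Δ_0 - S'(-2)) = -24 and h_2·σ_2 + 2h_2·σ_3 = 6(S'(5) - Δ_2) = -44.
Hence σ_0 = -394/31, σ_1 = 44/31, σ_2 = 352/93, σ_3 = -286/31.
On [-1, 2], S'(x) = b_1 + 2c_1·(x + 1) + 3d_1·(x + 1)² with b_1 = Δ_1 - h_1(2σ_1 + σ_2)/6 = -175/31, c_1 = σ_1/2 = 22/31, d_1 = (σ_2 - σ_1)/(6h_1) = 110/837. So S'(-1) = -175/31.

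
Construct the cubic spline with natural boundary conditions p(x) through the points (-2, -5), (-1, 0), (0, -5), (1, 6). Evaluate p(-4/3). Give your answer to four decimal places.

-0.2840

Put M_i = p'' at the i-th knot. Here h = (1, 1, 1) and Δ = (5, -5, 11), so the interior equations h_(i-1)·M_(i-1) + 2(h_(i-1)+h_i)·M_i + h_i·M_(i+1) = 6(Δ_i − Δ_(i-1)) read
  1·M_0 + 4·M_1 + 1·M_2 = 6(Δ_1 - Δ_0) = -60
  1·M_1 + 4·M_2 + 1·M_3 = 6(Δ_2 - Δ_1) = 96
Natural end conditions: M_0 = M_3 = 0.
Solving: M_0 = 0, M_1 = -112/5, M_2 = 148/5, M_3 = 0.
On [-2, -1], p(x) = -5 + 131/15·(x + 2) + 0·(x + 2)² - 56/15·(x + 2)³.
With (x + 2) = 2/3: p(-4/3) = -23/81.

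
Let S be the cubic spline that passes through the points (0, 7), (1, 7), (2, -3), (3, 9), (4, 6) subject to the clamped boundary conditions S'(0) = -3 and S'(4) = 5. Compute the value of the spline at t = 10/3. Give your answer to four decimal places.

Put M_i = S'' at the i-th knot. Here h = (1, 1, 1, 1) and Δ = (0, -10, 12, -3), so the interior equations h_(i-1)·M_(i-1) + 2(h_(i-1)+h_i)·M_i + h_i·M_(i+1) = 6(Δ_i − Δ_(i-1)) read
  1·M_0 + 4·M_1 + 1·M_2 = 6(Δ_1 - Δ_0) = -60
  1·M_1 + 4·M_2 + 1·M_3 = 6(Δ_2 - Δ_1) = 132
  1·M_2 + 4·M_3 + 1·M_4 = 6(Δ_3 - Δ_2) = -90
Clamped end conditions give two more equations: 2h_0·M_0 + h_0·M_1 = 6(Δ_0 - S'(0)) = 18 and h_3·M_3 + 2h_3·M_4 = 6(S'(4) - Δ_3) = 48.
Hence M_0 = 743/28, M_1 = -491/14, M_2 = 215/4, M_3 = -671/14, M_4 = 1343/28.
On [3, 4], S(t) = 9 + 279/56·(t - 3) - 671/28·(t - 3)² + 895/56·(t - 3)³.
With (t - 3) = 1/3: S(10/3) = 3247/378.

8.5899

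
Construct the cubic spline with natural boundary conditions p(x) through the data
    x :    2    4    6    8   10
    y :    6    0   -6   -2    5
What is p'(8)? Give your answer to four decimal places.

Put m_i = p'' at the i-th knot. Here h = (2, 2, 2, 2) and Δ = (-3, -3, 2, 7/2), so the interior equations h_(i-1)·m_(i-1) + 2(h_(i-1)+h_i)·m_i + h_i·m_(i+1) = 6(Δ_i − Δ_(i-1)) read
  2·m_0 + 8·m_1 + 2·m_2 = 6(Δ_1 - Δ_0) = 0
  2·m_1 + 8·m_2 + 2·m_3 = 6(Δ_2 - Δ_1) = 30
  2·m_2 + 8·m_3 + 2·m_4 = 6(Δ_3 - Δ_2) = 9
Natural end conditions: m_0 = m_4 = 0.
Solving the tridiagonal system: m_0 = 0, m_1 = -111/112, m_2 = 111/28, m_3 = 15/112, m_4 = 0.
On [8, 10], p'(x) = b_3 + 2c_3·(x - 8) + 3d_3·(x - 8)² with b_3 = Δ_3 - h_3(2m_3 + m_4)/6 = 191/56, c_3 = m_3/2 = 15/224, d_3 = (m_4 - m_3)/(6h_3) = -5/448. So p'(8) = 191/56.

3.4107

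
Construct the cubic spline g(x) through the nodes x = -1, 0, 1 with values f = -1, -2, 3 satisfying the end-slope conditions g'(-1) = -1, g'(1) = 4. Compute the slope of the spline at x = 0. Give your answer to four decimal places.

Let M_i = g''(x_i). Step sizes h_i = 1, 1; slopes of the chords Δ_i = (y_(i+1) - y_i)/h_i = -1, 5.
  1·M_0 + 4·M_1 + 1·M_2 = 6(Δ_1 - Δ_0) = 36
Clamped end conditions give two more equations: 2h_0·M_0 + h_0·M_1 = 6(Δ_0 - g'(-1)) = 0 and h_1·M_1 + 2h_1·M_2 = 6(g'(1) - Δ_1) = -6.
Solving: M_0 = -13/2, M_1 = 13, M_2 = -19/2.
On [0, 1], g'(x) = b_1 + 2c_1·x + 3d_1·x² with b_1 = Δ_1 - h_1(2M_1 + M_2)/6 = 9/4, c_1 = M_1/2 = 13/2, d_1 = (M_2 - M_1)/(6h_1) = -15/4. So g'(0) = 9/4.

2.2500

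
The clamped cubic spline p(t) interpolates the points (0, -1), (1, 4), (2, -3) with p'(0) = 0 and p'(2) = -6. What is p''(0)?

30

Put M_i = p'' at the i-th knot. Here h = (1, 1) and Δ = (5, -7), so the interior equations h_(i-1)·M_(i-1) + 2(h_(i-1)+h_i)·M_i + h_i·M_(i+1) = 6(Δ_i − Δ_(i-1)) read
  1·M_0 + 4·M_1 + 1·M_2 = 6(Δ_1 - Δ_0) = -72
Clamped end conditions give two more equations: 2h_0·M_0 + h_0·M_1 = 6(Δ_0 - p'(0)) = 30 and h_1·M_1 + 2h_1·M_2 = 6(p'(2) - Δ_1) = 6.
Hence M_0 = 30, M_1 = -30, M_2 = 18.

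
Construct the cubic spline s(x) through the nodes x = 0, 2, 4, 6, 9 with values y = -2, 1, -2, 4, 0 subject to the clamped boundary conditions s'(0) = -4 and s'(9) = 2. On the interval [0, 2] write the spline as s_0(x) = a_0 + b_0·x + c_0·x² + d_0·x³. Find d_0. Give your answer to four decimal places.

Let m_i = s''(x_i). Step sizes h_i = 2, 2, 2, 3; slopes of the chords Δ_i = (y_(i+1) - y_i)/h_i = 3/2, -3/2, 3, -4/3.
  2·m_0 + 8·m_1 + 2·m_2 = 6(Δ_1 - Δ_0) = -18
  2·m_1 + 8·m_2 + 2·m_3 = 6(Δ_2 - Δ_1) = 27
  2·m_2 + 10·m_3 + 3·m_4 = 6(Δ_3 - Δ_2) = -26
Clamped end conditions give two more equations: 2h_0·m_0 + h_0·m_1 = 6(Δ_0 - s'(0)) = 33 and h_3·m_3 + 2h_3·m_4 = 6(s'(9) - Δ_3) = 20.
Forward elimination and back-substitution give m_0 = 1607/138, m_1 = -937/138, m_2 = 899/138, m_3 = -398/69, m_4 = 143/23.
On [0, 2], with s_0(x) = a_0 + b_0·x + c_0·x² + d_0·x³: c_0 = m_0/2 = 1607/276, d_0 = (m_1 - m_0)/(6h_0) = -106/69, b_0 = Δ_0 - h_0(2m_0 + m_1)/6 = -4.

-1.5362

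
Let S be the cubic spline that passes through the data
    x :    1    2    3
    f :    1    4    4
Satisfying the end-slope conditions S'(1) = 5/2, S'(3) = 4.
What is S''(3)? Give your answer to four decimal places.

Write σ_i for S''(x_i). With h_i = 1, 1 and divided differences Δ_i = 3, 0, the continuity of S' gives the tridiagonal system
  1·σ_0 + 4·σ_1 + 1·σ_2 = 6(Δ_1 - Δ_0) = -18
Clamped end conditions give two more equations: 2h_0·σ_0 + h_0·σ_1 = 6(Δ_0 - S'(1)) = 3 and h_1·σ_1 + 2h_1·σ_2 = 6(S'(3) - Δ_1) = 24.
Solving the tridiagonal system: σ_0 = 27/4, σ_1 = -21/2, σ_2 = 69/4.

17.2500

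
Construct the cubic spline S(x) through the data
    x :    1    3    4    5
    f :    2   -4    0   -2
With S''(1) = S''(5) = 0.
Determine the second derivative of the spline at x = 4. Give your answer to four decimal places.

-11.2174

Let σ_i = S''(x_i). Step sizes h_i = 2, 1, 1; slopes of the chords Δ_i = (y_(i+1) - y_i)/h_i = -3, 4, -2.
  2·σ_0 + 6·σ_1 + 1·σ_2 = 6(Δ_1 - Δ_0) = 42
  1·σ_1 + 4·σ_2 + 1·σ_3 = 6(Δ_2 - Δ_1) = -36
Natural end conditions: σ_0 = σ_3 = 0.
Solving the tridiagonal system: σ_0 = 0, σ_1 = 204/23, σ_2 = -258/23, σ_3 = 0.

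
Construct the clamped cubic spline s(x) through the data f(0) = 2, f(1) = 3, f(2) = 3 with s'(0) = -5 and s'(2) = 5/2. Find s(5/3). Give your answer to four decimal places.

2.7315

Put M_i = s'' at the i-th knot. Here h = (1, 1) and Δ = (1, 0), so the interior equations h_(i-1)·M_(i-1) + 2(h_(i-1)+h_i)·M_i + h_i·M_(i+1) = 6(Δ_i − Δ_(i-1)) read
  1·M_0 + 4·M_1 + 1·M_2 = 6(Δ_1 - Δ_0) = -6
Clamped end conditions give two more equations: 2h_0·M_0 + h_0·M_1 = 6(Δ_0 - s'(0)) = 36 and h_1·M_1 + 2h_1·M_2 = 6(s'(2) - Δ_1) = 15.
Solving the tridiagonal system: M_0 = 93/4, M_1 = -21/2, M_2 = 51/4.
On [1, 2], s(x) = 3 + 11/8·(x - 1) - 21/4·(x - 1)² + 31/8·(x - 1)³.
With (x - 1) = 2/3: s(5/3) = 295/108.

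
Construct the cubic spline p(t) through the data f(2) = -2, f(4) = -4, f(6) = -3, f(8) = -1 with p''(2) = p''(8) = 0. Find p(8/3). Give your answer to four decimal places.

-2.8840

Let m_i = p''(x_i). Step sizes h_i = 2, 2, 2; slopes of the chords Δ_i = (y_(i+1) - y_i)/h_i = -1, 1/2, 1.
  2·m_0 + 8·m_1 + 2·m_2 = 6(Δ_1 - Δ_0) = 9
  2·m_1 + 8·m_2 + 2·m_3 = 6(Δ_2 - Δ_1) = 3
Natural end conditions: m_0 = m_3 = 0.
Solving the tridiagonal system: m_0 = 0, m_1 = 11/10, m_2 = 1/10, m_3 = 0.
On [2, 4], p(t) = -2 - 41/30·(t - 2) + 0·(t - 2)² + 11/120·(t - 2)³.
With (t - 2) = 2/3: p(8/3) = -1168/405.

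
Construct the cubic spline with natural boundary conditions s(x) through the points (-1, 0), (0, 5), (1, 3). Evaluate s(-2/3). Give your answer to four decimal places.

Put M_i = s'' at the i-th knot. Here h = (1, 1) and Δ = (5, -2), so the interior equations h_(i-1)·M_(i-1) + 2(h_(i-1)+h_i)·M_i + h_i·M_(i+1) = 6(Δ_i − Δ_(i-1)) read
  1·M_0 + 4·M_1 + 1·M_2 = 6(Δ_1 - Δ_0) = -42
Natural end conditions: M_0 = M_2 = 0.
Solving: M_0 = 0, M_1 = -21/2, M_2 = 0.
On [-1, 0], s(x) = 0 + 27/4·(x + 1) + 0·(x + 1)² - 7/4·(x + 1)³.
With (x + 1) = 1/3: s(-2/3) = 59/27.

2.1852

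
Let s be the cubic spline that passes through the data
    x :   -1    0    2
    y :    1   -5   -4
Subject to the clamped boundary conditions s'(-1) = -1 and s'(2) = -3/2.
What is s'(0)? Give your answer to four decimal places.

With σ_i denoting the second derivative at x_i, h_i = 1, 2, and Δ_i = (y_(i+1) − y_i)/h_i = -6, 1/2:
  1·σ_0 + 6·σ_1 + 2·σ_2 = 6(Δ_1 - Δ_0) = 39
Clamped end conditions give two more equations: 2h_0·σ_0 + h_0·σ_1 = 6(Δ_0 - s'(-1)) = -30 and h_1·σ_1 + 2h_1·σ_2 = 6(s'(2) - Δ_1) = -12.
Hence σ_0 = -65/3, σ_1 = 40/3, σ_2 = -29/3.
On [0, 2], s'(x) = b_1 + 2c_1·x + 3d_1·x² with b_1 = Δ_1 - h_1(2σ_1 + σ_2)/6 = -31/6, c_1 = σ_1/2 = 20/3, d_1 = (σ_2 - σ_1)/(6h_1) = -23/12. So s'(0) = -31/6.

-5.1667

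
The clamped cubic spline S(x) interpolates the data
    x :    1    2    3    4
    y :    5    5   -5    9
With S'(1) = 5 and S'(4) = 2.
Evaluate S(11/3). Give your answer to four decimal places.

Let M_i = S''(x_i). Step sizes h_i = 1, 1, 1; slopes of the chords Δ_i = (y_(i+1) - y_i)/h_i = 0, -10, 14.
  1·M_0 + 4·M_1 + 1·M_2 = 6(Δ_1 - Δ_0) = -60
  1·M_1 + 4·M_2 + 1·M_3 = 6(Δ_2 - Δ_1) = 144
Clamped end conditions give two more equations: 2h_0·M_0 + h_0·M_1 = 6(Δ_0 - S'(1)) = -30 and h_2·M_2 + 2h_2·M_3 = 6(S'(4) - Δ_2) = -72.
Forward elimination and back-substitution give M_0 = 0, M_1 = -30, M_2 = 60, M_3 = -66.
On [3, 4], S(x) = -5 + 5·(x - 3) + 30·(x - 3)² - 21·(x - 3)³.
With (x - 3) = 2/3: S(11/3) = 49/9.

5.4444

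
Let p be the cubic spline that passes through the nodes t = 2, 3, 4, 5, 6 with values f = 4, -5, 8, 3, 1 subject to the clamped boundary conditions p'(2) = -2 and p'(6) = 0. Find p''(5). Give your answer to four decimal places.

With σ_i denoting the second derivative at x_i, h_i = 1, 1, 1, 1, and Δ_i = (y_(i+1) − y_i)/h_i = -9, 13, -5, -2:
  1·σ_0 + 4·σ_1 + 1·σ_2 = 6(Δ_1 - Δ_0) = 132
  1·σ_1 + 4·σ_2 + 1·σ_3 = 6(Δ_2 - Δ_1) = -108
  1·σ_2 + 4·σ_3 + 1·σ_4 = 6(Δ_3 - Δ_2) = 18
Clamped end conditions give two more equations: 2h_0·σ_0 + h_0·σ_1 = 6(Δ_0 - p'(2)) = -42 and h_3·σ_3 + 2h_3·σ_4 = 6(p'(6) - Δ_3) = 12.
Solving the tridiagonal system: σ_0 = -1381/28, σ_1 = 793/14, σ_2 = -181/4, σ_3 = 229/14, σ_4 = -61/28.

16.3571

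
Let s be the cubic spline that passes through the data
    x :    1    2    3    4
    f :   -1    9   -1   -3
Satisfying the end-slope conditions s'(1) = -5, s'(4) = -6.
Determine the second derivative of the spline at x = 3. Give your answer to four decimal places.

Let m_i = s''(x_i). Step sizes h_i = 1, 1, 1; slopes of the chords Δ_i = (y_(i+1) - y_i)/h_i = 10, -10, -2.
  1·m_0 + 4·m_1 + 1·m_2 = 6(Δ_1 - Δ_0) = -120
  1·m_1 + 4·m_2 + 1·m_3 = 6(Δ_2 - Δ_1) = 48
Clamped end conditions give two more equations: 2h_0·m_0 + h_0·m_1 = 6(Δ_0 - s'(1)) = 90 and h_2·m_2 + 2h_2·m_3 = 6(s'(4) - Δ_2) = -24.
Solving: m_0 = 220/3, m_1 = -170/3, m_2 = 100/3, m_3 = -86/3.

33.3333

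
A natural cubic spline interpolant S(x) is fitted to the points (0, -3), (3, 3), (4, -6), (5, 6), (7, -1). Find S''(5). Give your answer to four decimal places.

Write m_i for S''(x_i). With h_i = 3, 1, 1, 2 and divided differences Δ_i = 2, -9, 12, -7/2, the continuity of S' gives the tridiagonal system
  3·m_0 + 8·m_1 + 1·m_2 = 6(Δ_1 - Δ_0) = -66
  1·m_1 + 4·m_2 + 1·m_3 = 6(Δ_2 - Δ_1) = 126
  1·m_2 + 6·m_3 + 2·m_4 = 6(Δ_3 - Δ_2) = -93
Natural end conditions: m_0 = m_4 = 0.
Hence m_0 = 0, m_1 = -2367/178, m_2 = 3594/89, m_3 = -3957/178, m_4 = 0.

-22.2303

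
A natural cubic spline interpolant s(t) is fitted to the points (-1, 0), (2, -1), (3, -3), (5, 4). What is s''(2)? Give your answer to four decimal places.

Write M_i for s''(x_i). With h_i = 3, 1, 2 and divided differences Δ_i = -1/3, -2, 7/2, the continuity of s' gives the tridiagonal system
  3·M_0 + 8·M_1 + 1·M_2 = 6(Δ_1 - Δ_0) = -10
  1·M_1 + 6·M_2 + 2·M_3 = 6(Δ_2 - Δ_1) = 33
Natural end conditions: M_0 = M_3 = 0.
Hence M_0 = 0, M_1 = -93/47, M_2 = 274/47, M_3 = 0.

-1.9787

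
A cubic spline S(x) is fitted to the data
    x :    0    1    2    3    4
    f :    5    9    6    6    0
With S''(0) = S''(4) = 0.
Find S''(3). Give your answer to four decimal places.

Let M_i = S''(x_i). Step sizes h_i = 1, 1, 1, 1; slopes of the chords Δ_i = (y_(i+1) - y_i)/h_i = 4, -3, 0, -6.
  1·M_0 + 4·M_1 + 1·M_2 = 6(Δ_1 - Δ_0) = -42
  1·M_1 + 4·M_2 + 1·M_3 = 6(Δ_2 - Δ_1) = 18
  1·M_2 + 4·M_3 + 1·M_4 = 6(Δ_3 - Δ_2) = -36
Natural end conditions: M_0 = M_4 = 0.
Solving: M_0 = 0, M_1 = -369/28, M_2 = 75/7, M_3 = -327/28, M_4 = 0.

-11.6786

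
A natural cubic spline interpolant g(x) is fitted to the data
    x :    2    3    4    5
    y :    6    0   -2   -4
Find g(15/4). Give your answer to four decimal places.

Let M_i = g''(x_i). Step sizes h_i = 1, 1, 1; slopes of the chords Δ_i = (y_(i+1) - y_i)/h_i = -6, -2, -2.
  1·M_0 + 4·M_1 + 1·M_2 = 6(Δ_1 - Δ_0) = 24
  1·M_1 + 4·M_2 + 1·M_3 = 6(Δ_2 - Δ_1) = 0
Natural end conditions: M_0 = M_3 = 0.
Solving: M_0 = 0, M_1 = 32/5, M_2 = -8/5, M_3 = 0.
On [3, 4], g(x) = 0 - 58/15·(x - 3) + 16/5·(x - 3)² - 4/3·(x - 3)³.
With (x - 3) = 3/4: g(15/4) = -133/80.

-1.6625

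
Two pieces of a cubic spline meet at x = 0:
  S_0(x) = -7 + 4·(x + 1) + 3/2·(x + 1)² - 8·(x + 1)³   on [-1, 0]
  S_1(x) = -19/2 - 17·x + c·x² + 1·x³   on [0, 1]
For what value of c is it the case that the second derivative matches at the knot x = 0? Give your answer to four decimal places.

-22.5000

S_0''(x) = 3 - 48·(x + 1), so S_0''(0) = -45. On the right, S_1''(0) = 2c, so c = -45/2.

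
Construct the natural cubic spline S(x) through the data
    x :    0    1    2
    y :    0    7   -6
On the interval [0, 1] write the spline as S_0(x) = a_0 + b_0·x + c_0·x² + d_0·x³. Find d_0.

Let M_i = S''(x_i). Step sizes h_i = 1, 1; slopes of the chords Δ_i = (y_(i+1) - y_i)/h_i = 7, -13.
  1·M_0 + 4·M_1 + 1·M_2 = 6(Δ_1 - Δ_0) = -120
Natural end conditions: M_0 = M_2 = 0.
Hence M_0 = 0, M_1 = -30, M_2 = 0.
On [0, 1], with S_0(x) = a_0 + b_0·x + c_0·x² + d_0·x³: c_0 = M_0/2 = 0, d_0 = (M_1 - M_0)/(6h_0) = -5, b_0 = Δ_0 - h_0(2M_0 + M_1)/6 = 12.

-5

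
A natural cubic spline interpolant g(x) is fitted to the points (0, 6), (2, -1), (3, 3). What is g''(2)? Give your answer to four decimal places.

7.5000

Let M_i = g''(x_i). Step sizes h_i = 2, 1; slopes of the chords Δ_i = (y_(i+1) - y_i)/h_i = -7/2, 4.
  2·M_0 + 6·M_1 + 1·M_2 = 6(Δ_1 - Δ_0) = 45
Natural end conditions: M_0 = M_2 = 0.
Forward elimination and back-substitution give M_0 = 0, M_1 = 15/2, M_2 = 0.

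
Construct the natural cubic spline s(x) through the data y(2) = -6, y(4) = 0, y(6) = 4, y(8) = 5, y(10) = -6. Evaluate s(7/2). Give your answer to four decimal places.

-1.3242

With M_i denoting the second derivative at x_i, h_i = 2, 2, 2, 2, and Δ_i = (y_(i+1) − y_i)/h_i = 3, 2, 1/2, -11/2:
  2·M_0 + 8·M_1 + 2·M_2 = 6(Δ_1 - Δ_0) = -6
  2·M_1 + 8·M_2 + 2·M_3 = 6(Δ_2 - Δ_1) = -9
  2·M_2 + 8·M_3 + 2·M_4 = 6(Δ_3 - Δ_2) = -36
Natural end conditions: M_0 = M_4 = 0.
Forward elimination and back-substitution give M_0 = 0, M_1 = -45/56, M_2 = 3/14, M_3 = -255/56, M_4 = 0.
On [2, 4], s(x) = -6 + 183/56·(x - 2) + 0·(x - 2)² - 15/224·(x - 2)³.
With (x - 2) = 3/2: s(7/2) = -339/256.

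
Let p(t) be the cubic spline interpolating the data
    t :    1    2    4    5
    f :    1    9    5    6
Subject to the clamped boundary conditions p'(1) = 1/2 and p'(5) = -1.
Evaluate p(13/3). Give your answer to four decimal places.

5.2106

With M_i denoting the second derivative at x_i, h_i = 1, 2, 1, and Δ_i = (y_(i+1) − y_i)/h_i = 8, -2, 1:
  1·M_0 + 6·M_1 + 2·M_2 = 6(Δ_1 - Δ_0) = -60
  2·M_1 + 6·M_2 + 1·M_3 = 6(Δ_2 - Δ_1) = 18
Clamped end conditions give two more equations: 2h_0·M_0 + h_0·M_1 = 6(Δ_0 - p'(1)) = 45 and h_2·M_2 + 2h_2·M_3 = 6(p'(5) - Δ_2) = -12.
Solving the tridiagonal system: M_0 = 1122/35, M_1 = -669/35, M_2 = 396/35, M_3 = -408/35.
On [4, 5], p(t) = 5 - 29/35·(t - 4) + 198/35·(t - 4)² - 134/35·(t - 4)³.
With (t - 4) = 1/3: p(13/3) = 4924/945.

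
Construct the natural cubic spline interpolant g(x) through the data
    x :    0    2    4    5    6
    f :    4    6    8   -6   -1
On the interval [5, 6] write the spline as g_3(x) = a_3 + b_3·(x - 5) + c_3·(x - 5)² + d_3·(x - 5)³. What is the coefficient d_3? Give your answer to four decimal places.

Let M_i = g''(x_i). Step sizes h_i = 2, 2, 1, 1; slopes of the chords Δ_i = (y_(i+1) - y_i)/h_i = 1, 1, -14, 5.
  2·M_0 + 8·M_1 + 2·M_2 = 6(Δ_1 - Δ_0) = 0
  2·M_1 + 6·M_2 + 1·M_3 = 6(Δ_2 - Δ_1) = -90
  1·M_2 + 4·M_3 + 1·M_4 = 6(Δ_3 - Δ_2) = 114
Natural end conditions: M_0 = M_4 = 0.
Solving: M_0 = 0, M_1 = 79/14, M_2 = -158/7, M_3 = 239/7, M_4 = 0.
On [5, 6], with g_3(x) = a_3 + b_3·(x - 5) + c_3·(x - 5)² + d_3·(x - 5)³: c_3 = M_3/2 = 239/14, d_3 = (M_4 - M_3)/(6h_3) = -239/42, b_3 = Δ_3 - h_3(2M_3 + M_4)/6 = -134/21.

-5.6905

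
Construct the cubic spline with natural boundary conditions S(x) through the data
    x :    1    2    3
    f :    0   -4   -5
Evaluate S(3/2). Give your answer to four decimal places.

-2.2813

Put m_i = S'' at the i-th knot. Here h = (1, 1) and Δ = (-4, -1), so the interior equations h_(i-1)·m_(i-1) + 2(h_(i-1)+h_i)·m_i + h_i·m_(i+1) = 6(Δ_i − Δ_(i-1)) read
  1·m_0 + 4·m_1 + 1·m_2 = 6(Δ_1 - Δ_0) = 18
Natural end conditions: m_0 = m_2 = 0.
Solving the tridiagonal system: m_0 = 0, m_1 = 9/2, m_2 = 0.
On [1, 2], S(x) = 0 - 19/4·(x - 1) + 0·(x - 1)² + 3/4·(x - 1)³.
With (x - 1) = 1/2: S(3/2) = -73/32.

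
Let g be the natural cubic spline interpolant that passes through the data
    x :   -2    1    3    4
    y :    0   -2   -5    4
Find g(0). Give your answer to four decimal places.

Let m_i = g''(x_i). Step sizes h_i = 3, 2, 1; slopes of the chords Δ_i = (y_(i+1) - y_i)/h_i = -2/3, -3/2, 9.
  3·m_0 + 10·m_1 + 2·m_2 = 6(Δ_1 - Δ_0) = -5
  2·m_1 + 6·m_2 + 1·m_3 = 6(Δ_2 - Δ_1) = 63
Natural end conditions: m_0 = m_3 = 0.
Solving the tridiagonal system: m_0 = 0, m_1 = -39/14, m_2 = 80/7, m_3 = 0.
On [-2, 1], g(x) = 0 + 61/84·(x + 2) + 0·(x + 2)² - 13/84·(x + 2)³.
With (x + 2) = 2: g(0) = 3/14.

0.2143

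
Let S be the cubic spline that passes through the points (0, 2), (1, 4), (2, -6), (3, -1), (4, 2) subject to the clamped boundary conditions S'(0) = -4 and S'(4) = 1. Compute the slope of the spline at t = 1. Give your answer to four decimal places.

With m_i denoting the second derivative at x_i, h_i = 1, 1, 1, 1, and Δ_i = (y_(i+1) − y_i)/h_i = 2, -10, 5, 3:
  1·m_0 + 4·m_1 + 1·m_2 = 6(Δ_1 - Δ_0) = -72
  1·m_1 + 4·m_2 + 1·m_3 = 6(Δ_2 - Δ_1) = 90
  1·m_2 + 4·m_3 + 1·m_4 = 6(Δ_3 - Δ_2) = -12
Clamped end conditions give two more equations: 2h_0·m_0 + h_0·m_1 = 6(Δ_0 - S'(0)) = 36 and h_3·m_3 + 2h_3·m_4 = 6(S'(4) - Δ_3) = -12.
Solving the tridiagonal system: m_0 = 143/4, m_1 = -71/2, m_2 = 137/4, m_3 = -23/2, m_4 = -1/4.
On [1, 2], S'(t) = b_1 + 2c_1·(t - 1) + 3d_1·(t - 1)² with b_1 = Δ_1 - h_1(2m_1 + m_2)/6 = -31/8, c_1 = m_1/2 = -71/4, d_1 = (m_2 - m_1)/(6h_1) = 93/8. So S'(1) = -31/8.

-3.8750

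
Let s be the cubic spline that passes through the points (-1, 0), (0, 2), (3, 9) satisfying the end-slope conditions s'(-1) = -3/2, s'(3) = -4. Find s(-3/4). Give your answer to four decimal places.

Let m_i = s''(x_i). Step sizes h_i = 1, 3; slopes of the chords Δ_i = (y_(i+1) - y_i)/h_i = 2, 7/3.
  1·m_0 + 8·m_1 + 3·m_2 = 6(Δ_1 - Δ_0) = 2
Clamped end conditions give two more equations: 2h_0·m_0 + h_0·m_1 = 6(Δ_0 - s'(-1)) = 21 and h_1·m_1 + 2h_1·m_2 = 6(s'(3) - Δ_1) = -38.
Solving the tridiagonal system: m_0 = 77/8, m_1 = 7/4, m_2 = -173/24.
On [-1, 0], s(x) = 0 - 3/2·(x + 1) + 77/16·(x + 1)² - 21/16·(x + 1)³.
With (x + 1) = 1/4: s(-3/4) = -97/1024.

-0.0947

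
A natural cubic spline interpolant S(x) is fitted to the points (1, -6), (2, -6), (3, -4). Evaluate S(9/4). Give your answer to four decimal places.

Let M_i = S''(x_i). Step sizes h_i = 1, 1; slopes of the chords Δ_i = (y_(i+1) - y_i)/h_i = 0, 2.
  1·M_0 + 4·M_1 + 1·M_2 = 6(Δ_1 - Δ_0) = 12
Natural end conditions: M_0 = M_2 = 0.
Forward elimination and back-substitution give M_0 = 0, M_1 = 3, M_2 = 0.
On [2, 3], S(x) = -6 + 1·(x - 2) + 3/2·(x - 2)² - 1/2·(x - 2)³.
With (x - 2) = 1/4: S(9/4) = -725/128.

-5.6641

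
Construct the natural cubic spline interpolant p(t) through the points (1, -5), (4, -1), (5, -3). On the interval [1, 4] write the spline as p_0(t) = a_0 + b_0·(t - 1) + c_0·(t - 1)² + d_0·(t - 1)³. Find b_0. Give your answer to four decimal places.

Let m_i = p''(x_i). Step sizes h_i = 3, 1; slopes of the chords Δ_i = (y_(i+1) - y_i)/h_i = 4/3, -2.
  3·m_0 + 8·m_1 + 1·m_2 = 6(Δ_1 - Δ_0) = -20
Natural end conditions: m_0 = m_2 = 0.
Solving the tridiagonal system: m_0 = 0, m_1 = -5/2, m_2 = 0.
On [1, 4], with p_0(t) = a_0 + b_0·(t - 1) + c_0·(t - 1)² + d_0·(t - 1)³: c_0 = m_0/2 = 0, d_0 = (m_1 - m_0)/(6h_0) = -5/36, b_0 = Δ_0 - h_0(2m_0 + m_1)/6 = 31/12.

2.5833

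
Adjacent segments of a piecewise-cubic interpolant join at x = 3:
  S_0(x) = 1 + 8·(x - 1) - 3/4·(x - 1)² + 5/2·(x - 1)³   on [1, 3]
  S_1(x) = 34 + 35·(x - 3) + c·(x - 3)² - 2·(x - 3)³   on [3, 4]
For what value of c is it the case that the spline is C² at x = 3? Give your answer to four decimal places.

S_0''(x) = -3/2 + 15·(x - 1), so S_0''(3) = 57/2. On the right, S_1''(3) = 2c, so c = 57/4.

14.2500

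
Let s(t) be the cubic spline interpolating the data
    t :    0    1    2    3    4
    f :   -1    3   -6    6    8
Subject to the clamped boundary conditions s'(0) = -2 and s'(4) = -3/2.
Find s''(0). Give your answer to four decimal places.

Write M_i for s''(x_i). With h_i = 1, 1, 1, 1 and divided differences Δ_i = 4, -9, 12, 2, the continuity of s' gives the tridiagonal system
  1·M_0 + 4·M_1 + 1·M_2 = 6(Δ_1 - Δ_0) = -78
  1·M_1 + 4·M_2 + 1·M_3 = 6(Δ_2 - Δ_1) = 126
  1·M_2 + 4·M_3 + 1·M_4 = 6(Δ_3 - Δ_2) = -60
Clamped end conditions give two more equations: 2h_0·M_0 + h_0·M_1 = 6(Δ_0 - s'(0)) = 36 and h_3·M_3 + 2h_3·M_4 = 6(s'(4) - Δ_3) = -21.
Forward elimination and back-substitution give M_0 = 2167/56, M_1 = -1159/28, M_2 = 391/8, M_3 = -787/28, M_4 = 199/56.

38.6964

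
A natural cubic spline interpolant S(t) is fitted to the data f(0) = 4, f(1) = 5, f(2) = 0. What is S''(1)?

Let m_i = S''(x_i). Step sizes h_i = 1, 1; slopes of the chords Δ_i = (y_(i+1) - y_i)/h_i = 1, -5.
  1·m_0 + 4·m_1 + 1·m_2 = 6(Δ_1 - Δ_0) = -36
Natural end conditions: m_0 = m_2 = 0.
Hence m_0 = 0, m_1 = -9, m_2 = 0.

-9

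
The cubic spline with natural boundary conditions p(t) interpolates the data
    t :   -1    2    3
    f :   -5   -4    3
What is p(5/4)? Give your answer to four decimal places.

Write M_i for p''(x_i). With h_i = 3, 1 and divided differences Δ_i = 1/3, 7, the continuity of p' gives the tridiagonal system
  3·M_0 + 8·M_1 + 1·M_2 = 6(Δ_1 - Δ_0) = 40
Natural end conditions: M_0 = M_2 = 0.
Solving: M_0 = 0, M_1 = 5, M_2 = 0.
On [-1, 2], p(t) = -5 - 13/6·(t + 1) + 0·(t + 1)² + 5/18·(t + 1)³.
With (t + 1) = 9/4: p(5/4) = -859/128.

-6.7109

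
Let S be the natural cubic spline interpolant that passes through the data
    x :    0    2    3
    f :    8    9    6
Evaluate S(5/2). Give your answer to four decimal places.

Put M_i = S'' at the i-th knot. Here h = (2, 1) and Δ = (1/2, -3), so the interior equations h_(i-1)·M_(i-1) + 2(h_(i-1)+h_i)·M_i + h_i·M_(i+1) = 6(Δ_i − Δ_(i-1)) read
  2·M_0 + 6·M_1 + 1·M_2 = 6(Δ_1 - Δ_0) = -21
Natural end conditions: M_0 = M_2 = 0.
Hence M_0 = 0, M_1 = -7/2, M_2 = 0.
On [2, 3], S(x) = 9 - 11/6·(x - 2) - 7/4·(x - 2)² + 7/12·(x - 2)³.
With (x - 2) = 1/2: S(5/2) = 247/32.

7.7188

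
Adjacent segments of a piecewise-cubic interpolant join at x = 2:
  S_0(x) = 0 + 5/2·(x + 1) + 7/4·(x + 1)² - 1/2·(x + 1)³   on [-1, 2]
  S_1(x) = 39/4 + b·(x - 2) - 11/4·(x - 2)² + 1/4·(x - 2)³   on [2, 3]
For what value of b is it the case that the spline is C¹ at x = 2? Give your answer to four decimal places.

S_0'(x) = 5/2 + 7/2·(x + 1) - 3/2·(x + 1)², so S_0'(2) = -1/2. On the right, S_1'(2) = b, so b = -1/2.

-0.5000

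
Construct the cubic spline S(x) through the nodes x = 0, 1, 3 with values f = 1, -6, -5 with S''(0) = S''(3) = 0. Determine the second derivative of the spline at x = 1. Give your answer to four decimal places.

Let M_i = S''(x_i). Step sizes h_i = 1, 2; slopes of the chords Δ_i = (y_(i+1) - y_i)/h_i = -7, 1/2.
  1·M_0 + 6·M_1 + 2·M_2 = 6(Δ_1 - Δ_0) = 45
Natural end conditions: M_0 = M_2 = 0.
Hence M_0 = 0, M_1 = 15/2, M_2 = 0.

7.5000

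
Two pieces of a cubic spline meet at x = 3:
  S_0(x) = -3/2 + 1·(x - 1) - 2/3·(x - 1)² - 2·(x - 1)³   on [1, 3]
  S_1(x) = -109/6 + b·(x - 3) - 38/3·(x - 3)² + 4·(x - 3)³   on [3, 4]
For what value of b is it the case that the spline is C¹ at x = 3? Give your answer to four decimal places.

-25.6667

S_0'(x) = 1 - 4/3·(x - 1) - 6·(x - 1)², so S_0'(3) = -77/3. On the right, S_1'(3) = b, so b = -77/3.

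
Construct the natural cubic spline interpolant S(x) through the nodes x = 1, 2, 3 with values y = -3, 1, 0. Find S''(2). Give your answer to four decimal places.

Write M_i for S''(x_i). With h_i = 1, 1 and divided differences Δ_i = 4, -1, the continuity of S' gives the tridiagonal system
  1·M_0 + 4·M_1 + 1·M_2 = 6(Δ_1 - Δ_0) = -30
Natural end conditions: M_0 = M_2 = 0.
Forward elimination and back-substitution give M_0 = 0, M_1 = -15/2, M_2 = 0.

-7.5000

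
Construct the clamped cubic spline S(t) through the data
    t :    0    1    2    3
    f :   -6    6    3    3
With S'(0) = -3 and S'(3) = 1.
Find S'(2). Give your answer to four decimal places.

Write M_i for S''(x_i). With h_i = 1, 1, 1 and divided differences Δ_i = 12, -3, 0, the continuity of S' gives the tridiagonal system
  1·M_0 + 4·M_1 + 1·M_2 = 6(Δ_1 - Δ_0) = -90
  1·M_1 + 4·M_2 + 1·M_3 = 6(Δ_2 - Δ_1) = 18
Clamped end conditions give two more equations: 2h_0·M_0 + h_0·M_1 = 6(Δ_0 - S'(0)) = 90 and h_2·M_2 + 2h_2·M_3 = 6(S'(3) - Δ_2) = 6.
Hence M_0 = 200/3, M_1 = -130/3, M_2 = 50/3, M_3 = -16/3.
On [2, 3], S'(t) = b_2 + 2c_2·(t - 2) + 3d_2·(t - 2)² with b_2 = Δ_2 - h_2(2M_2 + M_3)/6 = -14/3, c_2 = M_2/2 = 25/3, d_2 = (M_3 - M_2)/(6h_2) = -11/3. So S'(2) = -14/3.

-4.6667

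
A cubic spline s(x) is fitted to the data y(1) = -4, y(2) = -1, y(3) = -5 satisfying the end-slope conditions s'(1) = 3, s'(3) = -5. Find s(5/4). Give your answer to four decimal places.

-3.0977

Let σ_i = s''(x_i). Step sizes h_i = 1, 1; slopes of the chords Δ_i = (y_(i+1) - y_i)/h_i = 3, -4.
  1·σ_0 + 4·σ_1 + 1·σ_2 = 6(Δ_1 - Δ_0) = -42
Clamped end conditions give two more equations: 2h_0·σ_0 + h_0·σ_1 = 6(Δ_0 - s'(1)) = 0 and h_1·σ_1 + 2h_1·σ_2 = 6(s'(3) - Δ_1) = -6.
Forward elimination and back-substitution give σ_0 = 13/2, σ_1 = -13, σ_2 = 7/2.
On [1, 2], s(x) = -4 + 3·(x - 1) + 13/4·(x - 1)² - 13/4·(x - 1)³.
With (x - 1) = 1/4: s(5/4) = -793/256.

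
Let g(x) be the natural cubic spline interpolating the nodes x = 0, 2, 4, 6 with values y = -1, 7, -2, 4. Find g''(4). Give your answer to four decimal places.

7.7000

Put M_i = g'' at the i-th knot. Here h = (2, 2, 2) and Δ = (4, -9/2, 3), so the interior equations h_(i-1)·M_(i-1) + 2(h_(i-1)+h_i)·M_i + h_i·M_(i+1) = 6(Δ_i − Δ_(i-1)) read
  2·M_0 + 8·M_1 + 2·M_2 = 6(Δ_1 - Δ_0) = -51
  2·M_1 + 8·M_2 + 2·M_3 = 6(Δ_2 - Δ_1) = 45
Natural end conditions: M_0 = M_3 = 0.
Forward elimination and back-substitution give M_0 = 0, M_1 = -83/10, M_2 = 77/10, M_3 = 0.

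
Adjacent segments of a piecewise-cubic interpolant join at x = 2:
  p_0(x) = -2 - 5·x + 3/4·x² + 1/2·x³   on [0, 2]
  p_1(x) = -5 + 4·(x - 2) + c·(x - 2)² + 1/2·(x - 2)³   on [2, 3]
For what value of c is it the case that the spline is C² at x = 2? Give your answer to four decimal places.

3.7500

p_0''(x) = 3/2 + 3·x, so p_0''(2) = 15/2. On the right, p_1''(2) = 2c, so c = 15/4.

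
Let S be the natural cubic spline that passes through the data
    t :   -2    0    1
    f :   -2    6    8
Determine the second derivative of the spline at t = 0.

-2

With M_i denoting the second derivative at x_i, h_i = 2, 1, and Δ_i = (y_(i+1) − y_i)/h_i = 4, 2:
  2·M_0 + 6·M_1 + 1·M_2 = 6(Δ_1 - Δ_0) = -12
Natural end conditions: M_0 = M_2 = 0.
Hence M_0 = 0, M_1 = -2, M_2 = 0.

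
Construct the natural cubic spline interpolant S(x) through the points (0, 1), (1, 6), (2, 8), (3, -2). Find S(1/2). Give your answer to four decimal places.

3.5000

Let M_i = S''(x_i). Step sizes h_i = 1, 1, 1; slopes of the chords Δ_i = (y_(i+1) - y_i)/h_i = 5, 2, -10.
  1·M_0 + 4·M_1 + 1·M_2 = 6(Δ_1 - Δ_0) = -18
  1·M_1 + 4·M_2 + 1·M_3 = 6(Δ_2 - Δ_1) = -72
Natural end conditions: M_0 = M_3 = 0.
Forward elimination and back-substitution give M_0 = 0, M_1 = 0, M_2 = -18, M_3 = 0.
On [0, 1], S(x) = 1 + 5·x + 0·x² + 0·x³.
With x = 1/2: S(1/2) = 7/2.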